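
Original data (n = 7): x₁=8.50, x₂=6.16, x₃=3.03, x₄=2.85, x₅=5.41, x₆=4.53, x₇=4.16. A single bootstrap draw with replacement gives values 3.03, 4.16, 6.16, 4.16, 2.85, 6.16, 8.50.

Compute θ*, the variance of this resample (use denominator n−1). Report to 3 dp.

Mean = 5.0029; sum of squared deviations = 24.8557
s² = 24.8557 / 6 = 4.1426

θ* = 4.143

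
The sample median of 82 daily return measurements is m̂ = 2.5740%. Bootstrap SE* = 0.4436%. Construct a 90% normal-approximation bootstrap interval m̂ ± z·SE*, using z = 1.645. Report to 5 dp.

Margin = 1.645 × 0.4436 = 0.729722
Interval: 2.5740 ± 0.729722

(1.84428, 3.30372)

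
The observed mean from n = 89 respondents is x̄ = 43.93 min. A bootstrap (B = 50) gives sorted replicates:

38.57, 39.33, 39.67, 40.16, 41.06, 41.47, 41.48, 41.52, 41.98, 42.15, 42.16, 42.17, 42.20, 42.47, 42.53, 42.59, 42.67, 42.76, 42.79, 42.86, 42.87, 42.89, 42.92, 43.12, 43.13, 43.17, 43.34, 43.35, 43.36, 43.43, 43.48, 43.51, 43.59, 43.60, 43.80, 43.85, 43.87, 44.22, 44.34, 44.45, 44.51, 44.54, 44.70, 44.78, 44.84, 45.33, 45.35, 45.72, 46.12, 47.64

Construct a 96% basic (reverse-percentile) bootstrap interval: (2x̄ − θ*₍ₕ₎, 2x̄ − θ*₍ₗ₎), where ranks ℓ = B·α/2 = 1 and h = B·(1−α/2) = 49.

Percentile endpoints at ranks 1 and 49: θ*₍1₎ = 38.57, θ*₍49₎ = 46.12.
Basic interval reflects these around x̄:
  lower = 2 × 43.93 − 46.12 = 41.74
  upper = 2 × 43.93 − 38.57 = 49.29

(41.74, 49.29)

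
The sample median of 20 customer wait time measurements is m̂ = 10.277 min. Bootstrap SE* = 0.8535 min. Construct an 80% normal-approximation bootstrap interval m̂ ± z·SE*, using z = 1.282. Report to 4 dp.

Margin = 1.282 × 0.8535 = 1.09419
Interval: 10.277 ± 1.09419

(9.1828, 11.3712)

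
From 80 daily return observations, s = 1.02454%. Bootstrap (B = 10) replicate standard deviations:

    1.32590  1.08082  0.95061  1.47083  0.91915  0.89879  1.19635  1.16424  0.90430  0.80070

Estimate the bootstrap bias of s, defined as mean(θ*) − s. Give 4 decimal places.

mean(θ*) = (1.32590 + 1.08082 + 0.95061 + 1.47083 + 0.91915 + 0.89879 + 1.19635 + 1.16424 + 0.90430 + 0.80070) / 10 = 1.07117
bias = 1.07117 − 1.02454

bias = +0.0466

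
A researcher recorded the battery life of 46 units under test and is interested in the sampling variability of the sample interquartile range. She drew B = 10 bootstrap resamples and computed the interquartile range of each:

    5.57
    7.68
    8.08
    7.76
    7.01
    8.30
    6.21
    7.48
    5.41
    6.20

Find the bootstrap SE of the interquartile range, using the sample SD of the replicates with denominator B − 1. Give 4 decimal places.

SE* = 1.0517

Bootstrap SE is the standard deviation of the 10 replicate interquartile ranges.
Mean of replicates: (5.57 + 7.68 + 8.08 + 7.76 + 7.01 + 8.30 + 6.21 + 7.48 + 5.41 + 6.20) / 10 = 69.70000 / 10 = 6.97000
Sum of squared deviations: (−1.40000)² + (+0.71000)² + (+1.11000)² + (+0.79000)² + (+0.04000)² + (+1.33000)² + (−0.76000)² + (+0.51000)² + (−1.56000)² + (−0.77000)² = 9.95500
Variance = 9.95500 / 9 = 1.10611
SE* = √1.10611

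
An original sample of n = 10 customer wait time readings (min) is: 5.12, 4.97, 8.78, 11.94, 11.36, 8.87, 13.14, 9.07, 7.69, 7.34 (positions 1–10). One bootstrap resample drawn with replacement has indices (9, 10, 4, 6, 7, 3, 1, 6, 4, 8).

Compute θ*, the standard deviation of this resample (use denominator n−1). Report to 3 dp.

Resample values: 7.69, 7.34, 11.94, 8.87, 13.14, 8.78, 5.12, 8.87, 11.94, 9.07.
Mean = 9.2760; sum of squared deviations = 53.2782
s² = 53.2782 / 9 = 5.9198
s = √5.9198 = 2.433

θ* = 2.433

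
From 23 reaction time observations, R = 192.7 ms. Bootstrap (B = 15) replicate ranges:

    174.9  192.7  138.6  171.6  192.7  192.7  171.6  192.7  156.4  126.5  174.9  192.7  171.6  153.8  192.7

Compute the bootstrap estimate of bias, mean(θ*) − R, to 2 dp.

mean(θ*) = (174.9 + 192.7 + 138.6 + 171.6 + 192.7 + 192.7 + 171.6 + 192.7 + 156.4 + 126.5 + 174.9 + 192.7 + 171.6 + 153.8 + 192.7) / 15 = 173.073
bias = 173.073 − 192.7

bias = −19.63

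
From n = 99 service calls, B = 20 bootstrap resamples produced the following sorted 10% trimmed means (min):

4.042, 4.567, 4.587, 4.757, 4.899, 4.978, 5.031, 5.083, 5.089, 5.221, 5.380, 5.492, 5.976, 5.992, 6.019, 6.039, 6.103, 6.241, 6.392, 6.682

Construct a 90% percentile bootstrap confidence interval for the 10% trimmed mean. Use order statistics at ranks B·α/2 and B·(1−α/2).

α = 0.10; lower rank = 20 × 0.050 = 1; upper rank = 20 × 0.950 = 19.
The 1st smallest replicate is 4.042; the 19th is 6.392.

(4.042, 6.392)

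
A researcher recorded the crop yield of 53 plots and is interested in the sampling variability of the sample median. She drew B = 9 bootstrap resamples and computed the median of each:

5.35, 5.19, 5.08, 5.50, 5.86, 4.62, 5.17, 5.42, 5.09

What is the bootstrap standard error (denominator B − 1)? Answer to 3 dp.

Bootstrap SE is the standard deviation of the 9 replicate medians.
Mean of replicates: (5.35 + 5.19 + 5.08 + 5.50 + 5.86 + 4.62 + 5.17 + 5.42 + 5.09) / 9 = 47.2800 / 9 = 5.2533
Sum of squared deviations: (+0.0967)² + (−0.0633)² + (−0.1733)² + (+0.2467)² + (+0.6067)² + (−0.6333)² + (−0.0833)² + (+0.1667)² + (−0.1633)² = 0.9348
Variance = 0.9348 / 8 = 0.1169
SE* = √0.1169

SE* = 0.342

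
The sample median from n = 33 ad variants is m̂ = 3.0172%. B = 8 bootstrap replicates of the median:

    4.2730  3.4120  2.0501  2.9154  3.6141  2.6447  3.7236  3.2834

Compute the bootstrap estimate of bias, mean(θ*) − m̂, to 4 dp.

bias = +0.2223

mean(θ*) = (4.2730 + 3.4120 + 2.0501 + 2.9154 + 3.6141 + 2.6447 + 3.7236 + 3.2834) / 8 = 3.23954
bias = 3.23954 − 3.0172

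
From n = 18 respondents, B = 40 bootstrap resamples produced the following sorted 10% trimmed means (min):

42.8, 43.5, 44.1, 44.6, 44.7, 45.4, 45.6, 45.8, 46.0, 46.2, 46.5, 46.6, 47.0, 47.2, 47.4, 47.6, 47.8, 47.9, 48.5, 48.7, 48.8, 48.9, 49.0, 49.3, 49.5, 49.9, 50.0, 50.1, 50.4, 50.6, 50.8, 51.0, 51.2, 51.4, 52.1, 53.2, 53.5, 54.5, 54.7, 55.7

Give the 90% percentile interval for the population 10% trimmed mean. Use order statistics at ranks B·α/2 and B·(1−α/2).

α = 0.10; lower rank = 40 × 0.050 = 2; upper rank = 40 × 0.950 = 38.
The 2nd smallest replicate is 43.5; the 38th is 54.5.

(43.5, 54.5)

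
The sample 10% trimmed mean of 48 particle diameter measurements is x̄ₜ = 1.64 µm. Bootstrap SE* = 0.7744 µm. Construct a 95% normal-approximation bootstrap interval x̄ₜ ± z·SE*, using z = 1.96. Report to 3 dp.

(0.122, 3.158)

Margin = 1.96 × 0.7744 = 1.5178
Interval: 1.64 ± 1.5178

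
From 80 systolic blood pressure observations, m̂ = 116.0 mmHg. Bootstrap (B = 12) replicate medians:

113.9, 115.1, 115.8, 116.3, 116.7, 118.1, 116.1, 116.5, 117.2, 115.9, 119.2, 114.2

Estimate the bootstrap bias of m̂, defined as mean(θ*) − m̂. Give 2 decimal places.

mean(θ*) = (113.9 + 115.1 + 115.8 + 116.3 + 116.7 + 118.1 + 116.1 + 116.5 + 117.2 + 115.9 + 119.2 + 114.2) / 12 = 116.250
bias = 116.250 − 116.0

bias = +0.25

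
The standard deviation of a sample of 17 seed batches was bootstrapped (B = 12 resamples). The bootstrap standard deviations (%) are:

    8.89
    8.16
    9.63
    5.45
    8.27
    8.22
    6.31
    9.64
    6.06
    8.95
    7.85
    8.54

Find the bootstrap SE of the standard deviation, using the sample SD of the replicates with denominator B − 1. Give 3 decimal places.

SE* = 1.369

Bootstrap SE is the standard deviation of the 12 replicate standard deviations.
Mean of replicates: (8.89 + 8.16 + 9.63 + 5.45 + 8.27 + 8.22 + 6.31 + 9.64 + 6.06 + 8.95 + 7.85 + 8.54) / 12 = 95.9700 / 12 = 7.9975
Sum of squared deviations: (+0.8925)² + (+0.1625)² + (+1.6325)² + (−2.5475)² + (+0.2725)² + (+0.2225)² + (−1.6875)² + (+1.6425)² + (−1.9375)² + (+0.9525)² + (−0.1475)² + (+0.5425)² = 20.6242
Variance = 20.6242 / 11 = 1.8749
SE* = √1.8749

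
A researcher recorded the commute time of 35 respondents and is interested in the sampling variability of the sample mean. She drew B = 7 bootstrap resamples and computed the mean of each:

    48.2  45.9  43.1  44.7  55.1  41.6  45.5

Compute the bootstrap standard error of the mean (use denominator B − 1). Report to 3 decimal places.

Bootstrap SE is the standard deviation of the 7 replicate means.
Mean of replicates: (48.2 + 45.9 + 43.1 + 44.7 + 55.1 + 41.6 + 45.5) / 7 = 324.1000 / 7 = 46.3000
Sum of squared deviations: (+1.9000)² + (−0.4000)² + (−3.2000)² + (−1.6000)² + (+8.8000)² + (−4.7000)² + (−0.8000)² = 116.7400
Variance = 116.7400 / 6 = 19.4567
SE* = √19.4567

SE* = 4.411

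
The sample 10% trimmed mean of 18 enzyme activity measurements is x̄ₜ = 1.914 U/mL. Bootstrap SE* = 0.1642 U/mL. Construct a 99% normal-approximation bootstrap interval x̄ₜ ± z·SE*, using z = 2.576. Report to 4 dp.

Margin = 2.576 × 0.1642 = 0.42298
Interval: 1.914 ± 0.42298

(1.4910, 2.3370)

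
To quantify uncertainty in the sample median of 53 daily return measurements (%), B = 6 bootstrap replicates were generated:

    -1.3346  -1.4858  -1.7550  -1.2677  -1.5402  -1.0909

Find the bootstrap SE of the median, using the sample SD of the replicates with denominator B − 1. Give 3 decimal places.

SE* = 0.232

Bootstrap SE is the standard deviation of the 6 replicate medians.
Mean of replicates: ((-1.3346) + (-1.4858) + (-1.7550) + (-1.2677) + (-1.5402) + (-1.0909)) / 6 = -8.47420 / 6 = -1.41237
Sum of squared deviations: (+0.07777)² + (−0.07343)² + (−0.34263)² + (+0.14467)² + (−0.12783)² + (+0.32147)² = 0.26945
Variance = 0.26945 / 5 = 0.05389
SE* = √0.05389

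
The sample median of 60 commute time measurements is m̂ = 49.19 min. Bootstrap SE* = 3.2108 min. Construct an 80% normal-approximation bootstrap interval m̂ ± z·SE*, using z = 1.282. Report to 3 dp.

Margin = 1.282 × 3.2108 = 4.1162
Interval: 49.19 ± 4.1162

(45.074, 53.306)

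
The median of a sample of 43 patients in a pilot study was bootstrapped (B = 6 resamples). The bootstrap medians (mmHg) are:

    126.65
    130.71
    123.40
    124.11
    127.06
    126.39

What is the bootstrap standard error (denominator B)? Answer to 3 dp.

Bootstrap SE is the standard deviation of the 6 replicate medians.
Mean of replicates: (126.65 + 130.71 + 123.40 + 124.11 + 127.06 + 126.39) / 6 = 758.3200 / 6 = 126.3867
Sum of squared deviations: (+0.2633)² + (+4.3233)² + (−2.9867)² + (−2.2767)² + (+0.6733)² + (+0.0033)² = 33.3173
Variance = 33.3173 / 6 = 5.5529
SE* = √5.5529

SE* = 2.356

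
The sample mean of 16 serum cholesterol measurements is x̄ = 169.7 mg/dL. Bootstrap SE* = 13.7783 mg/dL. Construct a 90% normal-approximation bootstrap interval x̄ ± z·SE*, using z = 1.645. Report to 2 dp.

(147.03, 192.37)

Margin = 1.645 × 13.7783 = 22.665
Interval: 169.7 ± 22.665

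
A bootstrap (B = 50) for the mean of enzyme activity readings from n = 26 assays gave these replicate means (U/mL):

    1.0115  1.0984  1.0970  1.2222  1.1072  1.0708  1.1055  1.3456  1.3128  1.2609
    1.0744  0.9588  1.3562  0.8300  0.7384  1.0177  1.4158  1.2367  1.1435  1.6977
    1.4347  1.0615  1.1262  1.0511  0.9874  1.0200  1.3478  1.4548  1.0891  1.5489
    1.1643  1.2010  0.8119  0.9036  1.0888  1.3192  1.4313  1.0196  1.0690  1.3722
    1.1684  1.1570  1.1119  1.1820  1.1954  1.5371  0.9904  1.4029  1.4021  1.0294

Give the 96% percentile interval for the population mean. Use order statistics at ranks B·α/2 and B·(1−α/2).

Sorted replicates: 0.7384, 0.8119, 0.8300, 0.9036, 0.9588, 0.9874, 0.9904, 1.0115, 1.0177, 1.0196, 1.0200, 1.0294, 1.0511, 1.0615, 1.0690, 1.0708, 1.0744, 1.0888, 1.0891, 1.0970, 1.0984, 1.1055, 1.1072, 1.1119, 1.1262, 1.1435, 1.1570, 1.1643, 1.1684, 1.1820, 1.1954, 1.2010, 1.2222, 1.2367, 1.2609, 1.3128, 1.3192, 1.3456, 1.3478, 1.3562, 1.3722, 1.4021, 1.4029, 1.4158, 1.4313, 1.4347, 1.4548, 1.5371, 1.5489, 1.6977
α = 0.04; lower rank = 50 × 0.020 = 1; upper rank = 50 × 0.980 = 49.
The 1st smallest replicate is 0.7384; the 49th is 1.5489.

(0.7384, 1.5489)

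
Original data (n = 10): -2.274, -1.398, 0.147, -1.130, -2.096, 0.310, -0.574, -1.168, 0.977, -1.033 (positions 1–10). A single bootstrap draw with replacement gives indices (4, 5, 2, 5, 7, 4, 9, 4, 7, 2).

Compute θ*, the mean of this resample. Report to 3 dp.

θ* = -1.055

Resample values: -1.130, -2.096, -1.398, -2.096, -0.574, -1.130, 0.977, -1.130, -0.574, -1.398.
Mean = ((-1.130) + (-2.096) + (-1.398) + (-2.096) + (-0.574) + (-1.130) + 0.977 + (-1.130) + (-0.574) + (-1.398)) / 10 = -10.5490 / 10 = -1.055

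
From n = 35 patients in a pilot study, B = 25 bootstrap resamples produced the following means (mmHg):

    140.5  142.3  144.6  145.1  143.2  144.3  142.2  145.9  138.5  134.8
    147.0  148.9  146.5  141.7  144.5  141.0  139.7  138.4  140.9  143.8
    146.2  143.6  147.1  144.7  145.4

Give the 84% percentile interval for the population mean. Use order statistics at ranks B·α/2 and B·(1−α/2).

Sorted replicates: 134.8, 138.4, 138.5, 139.7, 140.5, 140.9, 141.0, 141.7, 142.2, 142.3, 143.2, 143.6, 143.8, 144.3, 144.5, 144.6, 144.7, 145.1, 145.4, 145.9, 146.2, 146.5, 147.0, 147.1, 148.9
α = 0.16; lower rank = 25 × 0.080 = 2; upper rank = 25 × 0.920 = 23.
The 2nd smallest replicate is 138.4; the 23rd is 147.0.

(138.4, 147.0)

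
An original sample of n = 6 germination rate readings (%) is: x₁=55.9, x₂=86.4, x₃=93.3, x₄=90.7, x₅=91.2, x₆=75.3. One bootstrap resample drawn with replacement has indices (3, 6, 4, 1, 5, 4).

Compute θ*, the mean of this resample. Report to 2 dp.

Resample values: 93.3, 75.3, 90.7, 55.9, 91.2, 90.7.
Mean = (93.3 + 75.3 + 90.7 + 55.9 + 91.2 + 90.7) / 6 = 497.10 / 6 = 82.85

θ* = 82.85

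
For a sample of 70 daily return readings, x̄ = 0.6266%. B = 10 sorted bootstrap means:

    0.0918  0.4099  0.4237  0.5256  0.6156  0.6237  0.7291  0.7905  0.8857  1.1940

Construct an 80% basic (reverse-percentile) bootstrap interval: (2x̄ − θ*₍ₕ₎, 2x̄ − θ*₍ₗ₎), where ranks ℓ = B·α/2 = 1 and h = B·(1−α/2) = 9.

Percentile endpoints at ranks 1 and 9: θ*₍1₎ = 0.0918, θ*₍9₎ = 0.8857.
Basic interval reflects these around x̄:
  lower = 2 × 0.6266 − 0.8857 = 0.3675
  upper = 2 × 0.6266 − 0.0918 = 1.1614

(0.3675, 1.1614)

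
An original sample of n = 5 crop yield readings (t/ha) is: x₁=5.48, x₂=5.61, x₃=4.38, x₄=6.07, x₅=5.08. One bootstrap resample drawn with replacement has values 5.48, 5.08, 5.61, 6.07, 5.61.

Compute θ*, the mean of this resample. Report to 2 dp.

θ* = 5.57

Mean = (5.48 + 5.08 + 5.61 + 6.07 + 5.61) / 5 = 27.850 / 5 = 5.57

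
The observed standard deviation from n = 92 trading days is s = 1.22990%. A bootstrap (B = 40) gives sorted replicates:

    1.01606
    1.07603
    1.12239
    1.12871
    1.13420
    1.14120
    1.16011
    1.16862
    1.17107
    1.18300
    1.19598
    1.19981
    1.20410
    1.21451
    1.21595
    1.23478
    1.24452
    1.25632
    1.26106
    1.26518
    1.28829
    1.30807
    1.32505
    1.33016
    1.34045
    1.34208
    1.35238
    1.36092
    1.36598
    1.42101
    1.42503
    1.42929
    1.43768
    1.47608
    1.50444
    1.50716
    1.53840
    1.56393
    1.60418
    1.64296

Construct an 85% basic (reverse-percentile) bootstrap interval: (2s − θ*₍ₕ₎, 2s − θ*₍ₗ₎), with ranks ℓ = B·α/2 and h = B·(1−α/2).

(0.92140, 1.33741)

Percentile endpoints at ranks 3 and 37: θ*₍3₎ = 1.12239, θ*₍37₎ = 1.53840.
Basic interval reflects these around s:
  lower = 2 × 1.22990 − 1.53840 = 0.92140
  upper = 2 × 1.22990 − 1.12239 = 1.33741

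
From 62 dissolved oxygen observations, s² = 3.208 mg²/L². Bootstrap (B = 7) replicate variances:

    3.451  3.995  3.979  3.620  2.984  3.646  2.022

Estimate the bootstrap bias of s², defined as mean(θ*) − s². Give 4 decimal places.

mean(θ*) = (3.451 + 3.995 + 3.979 + 3.620 + 2.984 + 3.646 + 2.022) / 7 = 3.38529
bias = 3.38529 − 3.208

bias = +0.1773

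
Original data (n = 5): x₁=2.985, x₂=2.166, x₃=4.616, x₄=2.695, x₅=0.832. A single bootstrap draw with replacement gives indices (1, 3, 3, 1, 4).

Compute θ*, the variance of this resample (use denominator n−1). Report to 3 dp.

Resample values: 2.985, 4.616, 4.616, 2.985, 2.695.
Mean = 3.5794; sum of squared deviations = 3.6379
s² = 3.6379 / 4 = 0.9095

θ* = 0.909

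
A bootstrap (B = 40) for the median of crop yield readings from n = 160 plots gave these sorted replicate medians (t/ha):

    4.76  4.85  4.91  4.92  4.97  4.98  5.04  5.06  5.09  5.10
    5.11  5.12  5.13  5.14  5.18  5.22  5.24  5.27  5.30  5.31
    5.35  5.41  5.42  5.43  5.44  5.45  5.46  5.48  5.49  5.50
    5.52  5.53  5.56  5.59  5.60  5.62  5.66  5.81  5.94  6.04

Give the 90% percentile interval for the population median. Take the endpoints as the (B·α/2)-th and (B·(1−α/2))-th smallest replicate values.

α = 0.10; lower rank = 40 × 0.050 = 2; upper rank = 40 × 0.950 = 38.
The 2nd smallest replicate is 4.85; the 38th is 5.81.

(4.85, 5.81)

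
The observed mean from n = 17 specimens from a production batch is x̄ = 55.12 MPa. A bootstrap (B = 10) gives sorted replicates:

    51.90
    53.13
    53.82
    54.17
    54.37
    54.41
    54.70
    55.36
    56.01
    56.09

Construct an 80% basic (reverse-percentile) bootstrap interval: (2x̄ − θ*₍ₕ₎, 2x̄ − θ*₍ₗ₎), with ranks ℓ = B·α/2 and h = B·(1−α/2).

Percentile endpoints at ranks 1 and 9: θ*₍1₎ = 51.90, θ*₍9₎ = 56.01.
Basic interval reflects these around x̄:
  lower = 2 × 55.12 − 56.01 = 54.23
  upper = 2 × 55.12 − 51.90 = 58.34

(54.23, 58.34)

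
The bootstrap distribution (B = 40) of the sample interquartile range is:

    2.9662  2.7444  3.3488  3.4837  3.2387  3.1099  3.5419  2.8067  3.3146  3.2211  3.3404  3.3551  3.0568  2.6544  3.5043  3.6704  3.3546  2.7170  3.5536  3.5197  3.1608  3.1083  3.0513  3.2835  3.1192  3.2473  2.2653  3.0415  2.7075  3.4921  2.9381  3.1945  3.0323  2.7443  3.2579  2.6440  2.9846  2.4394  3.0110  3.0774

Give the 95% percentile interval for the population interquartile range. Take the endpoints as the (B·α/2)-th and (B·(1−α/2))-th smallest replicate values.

Sorted replicates: 2.2653, 2.4394, 2.6440, 2.6544, 2.7075, 2.7170, 2.7443, 2.7444, 2.8067, 2.9381, 2.9662, 2.9846, 3.0110, 3.0323, 3.0415, 3.0513, 3.0568, 3.0774, 3.1083, 3.1099, 3.1192, 3.1608, 3.1945, 3.2211, 3.2387, 3.2473, 3.2579, 3.2835, 3.3146, 3.3404, 3.3488, 3.3546, 3.3551, 3.4837, 3.4921, 3.5043, 3.5197, 3.5419, 3.5536, 3.6704
α = 0.05; lower rank = 40 × 0.025 = 1; upper rank = 40 × 0.975 = 39.
The 1st smallest replicate is 2.2653; the 39th is 3.5536.

(2.2653, 3.5536)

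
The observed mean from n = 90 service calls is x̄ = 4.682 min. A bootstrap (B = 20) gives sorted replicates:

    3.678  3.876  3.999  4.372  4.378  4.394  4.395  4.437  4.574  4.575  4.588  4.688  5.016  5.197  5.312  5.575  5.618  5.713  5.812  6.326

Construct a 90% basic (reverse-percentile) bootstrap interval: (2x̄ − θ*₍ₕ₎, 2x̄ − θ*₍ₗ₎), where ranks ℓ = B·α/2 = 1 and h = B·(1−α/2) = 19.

(3.552, 5.686)

Percentile endpoints at ranks 1 and 19: θ*₍1₎ = 3.678, θ*₍19₎ = 5.812.
Basic interval reflects these around x̄:
  lower = 2 × 4.682 − 5.812 = 3.552
  upper = 2 × 4.682 − 3.678 = 5.686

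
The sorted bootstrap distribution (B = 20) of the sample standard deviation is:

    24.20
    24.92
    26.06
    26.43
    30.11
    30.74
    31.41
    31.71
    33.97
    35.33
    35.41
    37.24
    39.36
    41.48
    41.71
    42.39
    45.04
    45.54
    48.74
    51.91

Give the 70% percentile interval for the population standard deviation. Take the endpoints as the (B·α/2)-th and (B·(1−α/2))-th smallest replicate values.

α = 0.30; lower rank = 20 × 0.150 = 3; upper rank = 20 × 0.850 = 17.
The 3rd smallest replicate is 26.06; the 17th is 45.04.

(26.06, 45.04)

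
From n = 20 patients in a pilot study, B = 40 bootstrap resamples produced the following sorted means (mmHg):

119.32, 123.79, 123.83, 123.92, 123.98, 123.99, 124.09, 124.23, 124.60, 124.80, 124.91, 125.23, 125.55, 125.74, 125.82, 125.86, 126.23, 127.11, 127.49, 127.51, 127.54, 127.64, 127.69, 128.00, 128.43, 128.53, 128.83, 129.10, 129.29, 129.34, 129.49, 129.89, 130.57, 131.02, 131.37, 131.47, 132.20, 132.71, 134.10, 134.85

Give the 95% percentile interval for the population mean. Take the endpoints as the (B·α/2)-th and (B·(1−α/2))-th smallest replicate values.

α = 0.05; lower rank = 40 × 0.025 = 1; upper rank = 40 × 0.975 = 39.
The 1st smallest replicate is 119.32; the 39th is 134.10.

(119.32, 134.10)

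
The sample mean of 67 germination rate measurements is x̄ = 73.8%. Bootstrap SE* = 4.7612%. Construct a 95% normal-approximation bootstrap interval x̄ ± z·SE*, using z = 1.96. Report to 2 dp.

(64.47, 83.13)

Margin = 1.96 × 4.7612 = 9.332
Interval: 73.8 ± 9.332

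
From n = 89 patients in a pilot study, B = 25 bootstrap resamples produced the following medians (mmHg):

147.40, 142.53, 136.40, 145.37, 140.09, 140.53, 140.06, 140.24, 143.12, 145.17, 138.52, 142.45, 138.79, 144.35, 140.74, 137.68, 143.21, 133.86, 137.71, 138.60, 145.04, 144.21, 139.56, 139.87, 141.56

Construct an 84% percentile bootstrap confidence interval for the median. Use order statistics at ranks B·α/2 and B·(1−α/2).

Sorted replicates: 133.86, 136.40, 137.68, 137.71, 138.52, 138.60, 138.79, 139.56, 139.87, 140.06, 140.09, 140.24, 140.53, 140.74, 141.56, 142.45, 142.53, 143.12, 143.21, 144.21, 144.35, 145.04, 145.17, 145.37, 147.40
α = 0.16; lower rank = 25 × 0.080 = 2; upper rank = 25 × 0.920 = 23.
The 2nd smallest replicate is 136.40; the 23rd is 145.17.

(136.40, 145.17)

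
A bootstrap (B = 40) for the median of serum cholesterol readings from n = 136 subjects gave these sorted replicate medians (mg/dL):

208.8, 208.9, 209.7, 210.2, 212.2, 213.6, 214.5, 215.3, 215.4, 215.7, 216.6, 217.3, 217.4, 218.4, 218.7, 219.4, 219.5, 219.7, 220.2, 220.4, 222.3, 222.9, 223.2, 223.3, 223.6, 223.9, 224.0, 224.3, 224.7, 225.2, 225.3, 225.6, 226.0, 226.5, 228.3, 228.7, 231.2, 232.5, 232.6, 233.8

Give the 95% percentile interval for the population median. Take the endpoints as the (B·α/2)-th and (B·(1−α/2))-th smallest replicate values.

(208.8, 232.6)

α = 0.05; lower rank = 40 × 0.025 = 1; upper rank = 40 × 0.975 = 39.
The 1st smallest replicate is 208.8; the 39th is 232.6.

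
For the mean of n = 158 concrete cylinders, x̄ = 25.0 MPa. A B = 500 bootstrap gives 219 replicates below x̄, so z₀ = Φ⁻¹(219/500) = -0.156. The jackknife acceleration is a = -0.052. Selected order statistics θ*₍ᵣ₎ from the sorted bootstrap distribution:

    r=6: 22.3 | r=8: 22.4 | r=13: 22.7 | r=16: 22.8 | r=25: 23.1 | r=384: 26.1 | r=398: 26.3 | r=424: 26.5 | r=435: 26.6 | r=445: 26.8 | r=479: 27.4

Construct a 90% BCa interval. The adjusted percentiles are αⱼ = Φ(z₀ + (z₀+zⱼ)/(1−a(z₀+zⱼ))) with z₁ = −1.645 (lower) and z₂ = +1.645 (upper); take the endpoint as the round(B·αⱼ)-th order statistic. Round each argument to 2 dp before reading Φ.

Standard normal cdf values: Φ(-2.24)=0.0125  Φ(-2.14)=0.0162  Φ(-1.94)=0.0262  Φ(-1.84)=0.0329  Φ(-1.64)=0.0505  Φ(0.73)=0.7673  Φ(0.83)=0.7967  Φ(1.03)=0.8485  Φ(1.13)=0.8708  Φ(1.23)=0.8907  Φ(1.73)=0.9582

Lower: z₀ + z₁ = -0.156 + (-1.645) = -1.801; 1 − a(z₀+z₁) = 1 − (-0.052)(-1.801) = 0.9063; argument = -0.156 + (-1.801)/0.9063 = -2.1431 → -2.14.
α₁ = Φ(-2.14) = 0.0162; rank = round(500 × 0.0162) = 8; θ*₍8₎ = 22.4.
Upper: z₀ + z₂ = 1.489; 1 − a(z₀+z₂) = 1.0774; argument = 1.2260 → 1.23; α₂ = 0.8907; rank = 445; θ*₍445₎ = 26.8.

(22.4, 26.8)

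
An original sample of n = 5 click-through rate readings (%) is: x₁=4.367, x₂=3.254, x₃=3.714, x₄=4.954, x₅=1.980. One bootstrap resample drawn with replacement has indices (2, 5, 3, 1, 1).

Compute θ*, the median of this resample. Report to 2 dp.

Resample values: 3.254, 1.980, 3.714, 4.367, 4.367.
Sorted: 1.980, 3.254, 3.714, 4.367, 4.367
Median = middle value = 3.71

θ* = 3.71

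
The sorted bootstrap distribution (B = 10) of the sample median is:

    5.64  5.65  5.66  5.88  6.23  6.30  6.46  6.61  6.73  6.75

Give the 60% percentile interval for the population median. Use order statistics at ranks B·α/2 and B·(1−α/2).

(5.65, 6.61)

α = 0.40; lower rank = 10 × 0.200 = 2; upper rank = 10 × 0.800 = 8.
The 2nd smallest replicate is 5.65; the 8th is 6.61.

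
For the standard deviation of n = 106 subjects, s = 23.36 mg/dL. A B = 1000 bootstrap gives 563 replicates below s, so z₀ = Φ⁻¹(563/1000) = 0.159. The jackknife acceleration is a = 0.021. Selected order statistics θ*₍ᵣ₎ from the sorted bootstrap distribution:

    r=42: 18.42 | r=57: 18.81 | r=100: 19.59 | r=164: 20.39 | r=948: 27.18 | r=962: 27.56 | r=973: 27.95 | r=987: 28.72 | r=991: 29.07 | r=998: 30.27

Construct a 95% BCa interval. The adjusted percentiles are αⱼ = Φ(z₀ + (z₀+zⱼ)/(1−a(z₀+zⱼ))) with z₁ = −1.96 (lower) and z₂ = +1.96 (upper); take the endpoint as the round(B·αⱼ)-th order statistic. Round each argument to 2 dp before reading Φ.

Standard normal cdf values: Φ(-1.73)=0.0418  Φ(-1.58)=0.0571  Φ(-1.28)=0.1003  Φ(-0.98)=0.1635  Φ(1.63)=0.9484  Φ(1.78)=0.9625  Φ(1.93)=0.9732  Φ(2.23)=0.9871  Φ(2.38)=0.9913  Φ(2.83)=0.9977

(18.81, 29.07)

Lower: z₀ + z₁ = 0.159 + (-1.960) = -1.801; 1 − a(z₀+z₁) = 1 − (0.021)(-1.801) = 1.0378; argument = 0.159 + (-1.801)/1.0378 = -1.5764 → -1.58.
α₁ = Φ(-1.58) = 0.0571; rank = round(1000 × 0.0571) = 57; θ*₍57₎ = 18.81.
Upper: z₀ + z₂ = 2.119; 1 − a(z₀+z₂) = 0.9555; argument = 2.3767 → 2.38; α₂ = 0.9913; rank = 991; θ*₍991₎ = 29.07.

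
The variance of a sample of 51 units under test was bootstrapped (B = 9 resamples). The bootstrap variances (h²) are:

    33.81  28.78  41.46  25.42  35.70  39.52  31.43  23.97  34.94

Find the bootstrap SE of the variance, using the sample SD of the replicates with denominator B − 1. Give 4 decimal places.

SE* = 5.9648

Bootstrap SE is the standard deviation of the 9 replicate variances.
Mean of replicates: (33.81 + 28.78 + 41.46 + 25.42 + 35.70 + 39.52 + 31.43 + 23.97 + 34.94) / 9 = 295.03000 / 9 = 32.78111
Sum of squared deviations: (+1.02889)² + (−4.00111)² + (+8.67889)² + (−7.36111)² + (+2.91889)² + (+6.73889)² + (−1.35111)² + (−8.81111)² + (+2.15889)² = 284.63109
Variance = 284.63109 / 8 = 35.57889
SE* = √35.57889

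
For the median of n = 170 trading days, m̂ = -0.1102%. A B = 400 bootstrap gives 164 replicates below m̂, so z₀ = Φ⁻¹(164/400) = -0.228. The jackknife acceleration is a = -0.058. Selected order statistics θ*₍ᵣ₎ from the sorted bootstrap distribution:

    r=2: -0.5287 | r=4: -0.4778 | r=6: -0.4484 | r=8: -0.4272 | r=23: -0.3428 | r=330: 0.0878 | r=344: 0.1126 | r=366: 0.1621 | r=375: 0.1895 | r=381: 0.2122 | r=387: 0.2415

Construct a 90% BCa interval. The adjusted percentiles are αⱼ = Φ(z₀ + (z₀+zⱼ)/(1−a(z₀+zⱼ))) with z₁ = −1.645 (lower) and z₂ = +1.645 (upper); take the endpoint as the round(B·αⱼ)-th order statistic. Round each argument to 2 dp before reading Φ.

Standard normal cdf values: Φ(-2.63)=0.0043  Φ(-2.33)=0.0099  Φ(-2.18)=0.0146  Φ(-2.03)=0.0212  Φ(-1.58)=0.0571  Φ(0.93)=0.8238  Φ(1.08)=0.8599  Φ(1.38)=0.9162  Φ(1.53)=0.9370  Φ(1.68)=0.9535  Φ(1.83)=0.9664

(-0.4778, 0.1126)

Lower: z₀ + z₁ = -0.228 + (-1.645) = -1.873; 1 − a(z₀+z₁) = 1 − (-0.058)(-1.873) = 0.8914; argument = -0.228 + (-1.873)/0.8914 = -2.3293 → -2.33.
α₁ = Φ(-2.33) = 0.0099; rank = round(400 × 0.0099) = 4; θ*₍4₎ = -0.4778.
Upper: z₀ + z₂ = 1.417; 1 − a(z₀+z₂) = 1.0822; argument = 1.0814 → 1.08; α₂ = 0.8599; rank = 344; θ*₍344₎ = 0.1126.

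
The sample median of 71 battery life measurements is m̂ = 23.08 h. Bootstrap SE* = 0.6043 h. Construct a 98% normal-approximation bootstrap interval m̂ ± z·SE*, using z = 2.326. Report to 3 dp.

Margin = 2.326 × 0.6043 = 1.4056
Interval: 23.08 ± 1.4056

(21.674, 24.486)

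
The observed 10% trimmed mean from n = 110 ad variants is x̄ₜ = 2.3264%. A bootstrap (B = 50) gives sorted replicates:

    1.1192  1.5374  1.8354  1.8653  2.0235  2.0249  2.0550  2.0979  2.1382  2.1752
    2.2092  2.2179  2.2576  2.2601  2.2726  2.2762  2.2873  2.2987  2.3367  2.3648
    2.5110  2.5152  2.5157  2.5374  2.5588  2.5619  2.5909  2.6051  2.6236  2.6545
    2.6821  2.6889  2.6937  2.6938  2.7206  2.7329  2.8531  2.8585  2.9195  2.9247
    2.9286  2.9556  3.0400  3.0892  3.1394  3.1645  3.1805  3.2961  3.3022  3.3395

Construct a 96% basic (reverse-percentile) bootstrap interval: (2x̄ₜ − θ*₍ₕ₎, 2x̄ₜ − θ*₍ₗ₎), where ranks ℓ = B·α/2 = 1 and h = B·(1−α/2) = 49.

(1.3506, 3.5336)

Percentile endpoints at ranks 1 and 49: θ*₍1₎ = 1.1192, θ*₍49₎ = 3.3022.
Basic interval reflects these around x̄ₜ:
  lower = 2 × 2.3264 − 3.3022 = 1.3506
  upper = 2 × 2.3264 − 1.1192 = 3.5336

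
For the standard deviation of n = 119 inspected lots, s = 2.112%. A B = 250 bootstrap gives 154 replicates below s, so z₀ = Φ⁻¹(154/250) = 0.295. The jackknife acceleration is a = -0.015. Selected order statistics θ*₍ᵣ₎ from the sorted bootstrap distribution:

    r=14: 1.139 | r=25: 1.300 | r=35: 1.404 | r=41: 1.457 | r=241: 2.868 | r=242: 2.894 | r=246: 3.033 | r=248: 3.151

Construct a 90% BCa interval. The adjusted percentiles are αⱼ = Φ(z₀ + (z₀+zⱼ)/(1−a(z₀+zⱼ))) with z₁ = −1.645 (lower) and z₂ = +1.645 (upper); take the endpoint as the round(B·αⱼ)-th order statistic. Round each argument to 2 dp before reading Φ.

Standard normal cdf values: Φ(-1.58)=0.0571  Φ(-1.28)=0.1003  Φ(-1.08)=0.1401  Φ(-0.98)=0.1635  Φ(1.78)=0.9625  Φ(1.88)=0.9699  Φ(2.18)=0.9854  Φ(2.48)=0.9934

Lower: z₀ + z₁ = 0.295 + (-1.645) = -1.350; 1 − a(z₀+z₁) = 1 − (-0.015)(-1.350) = 0.9798; argument = 0.295 + (-1.350)/0.9798 = -1.0829 → -1.08.
α₁ = Φ(-1.08) = 0.1401; rank = round(250 × 0.1401) = 35; θ*₍35₎ = 1.404.
Upper: z₀ + z₂ = 1.940; 1 − a(z₀+z₂) = 1.0291; argument = 2.1801 → 2.18; α₂ = 0.9854; rank = 246; θ*₍246₎ = 3.033.

(1.404, 3.033)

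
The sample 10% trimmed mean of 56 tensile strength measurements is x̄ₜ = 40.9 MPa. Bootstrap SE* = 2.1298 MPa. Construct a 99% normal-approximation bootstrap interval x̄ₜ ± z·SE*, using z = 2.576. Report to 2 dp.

(35.41, 46.39)

Margin = 2.576 × 2.1298 = 5.486
Interval: 40.9 ± 5.486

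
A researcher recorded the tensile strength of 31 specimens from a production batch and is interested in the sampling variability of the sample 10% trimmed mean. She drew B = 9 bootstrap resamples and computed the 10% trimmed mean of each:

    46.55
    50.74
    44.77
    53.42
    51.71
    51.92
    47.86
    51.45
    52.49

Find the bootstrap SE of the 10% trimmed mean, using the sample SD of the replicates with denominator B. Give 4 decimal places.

Bootstrap SE is the standard deviation of the 9 replicate 10% trimmed means.
Mean of replicates: (46.55 + 50.74 + 44.77 + 53.42 + 51.71 + 51.92 + 47.86 + 51.45 + 52.49) / 9 = 450.91000 / 9 = 50.10111
Sum of squared deviations: (−3.55111)² + (+0.63889)² + (−5.33111)² + (+3.31889)² + (+1.60889)² + (+1.81889)² + (−2.24111)² + (+1.34889)² + (+2.38889)² = 70.90009
Variance = 70.90009 / 9 = 7.87779
SE* = √7.87779

SE* = 2.8067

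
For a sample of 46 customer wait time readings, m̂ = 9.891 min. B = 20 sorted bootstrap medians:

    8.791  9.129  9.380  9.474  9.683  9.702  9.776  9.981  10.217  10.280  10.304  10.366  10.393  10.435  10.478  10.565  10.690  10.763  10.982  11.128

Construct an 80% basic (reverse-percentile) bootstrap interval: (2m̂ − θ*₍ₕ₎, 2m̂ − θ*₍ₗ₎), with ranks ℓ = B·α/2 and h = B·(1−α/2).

Percentile endpoints at ranks 2 and 18: θ*₍2₎ = 9.129, θ*₍18₎ = 10.763.
Basic interval reflects these around m̂:
  lower = 2 × 9.891 − 10.763 = 9.019
  upper = 2 × 9.891 − 9.129 = 10.653

(9.019, 10.653)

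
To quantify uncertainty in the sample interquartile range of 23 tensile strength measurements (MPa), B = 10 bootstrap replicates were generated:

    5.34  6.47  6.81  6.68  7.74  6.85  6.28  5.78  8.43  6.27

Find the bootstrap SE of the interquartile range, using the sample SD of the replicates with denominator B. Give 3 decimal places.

SE* = 0.849

Bootstrap SE is the standard deviation of the 10 replicate interquartile ranges.
Mean of replicates: (5.34 + 6.47 + 6.81 + 6.68 + 7.74 + 6.85 + 6.28 + 5.78 + 8.43 + 6.27) / 10 = 66.6500 / 10 = 6.6650
Sum of squared deviations: (−1.3250)² + (−0.1950)² + (+0.1450)² + (+0.0150)² + (+1.0750)² + (+0.1850)² + (−0.3850)² + (−0.8850)² + (+1.7650)² + (−0.3950)² = 7.2074
Variance = 7.2074 / 10 = 0.7207
SE* = √0.7207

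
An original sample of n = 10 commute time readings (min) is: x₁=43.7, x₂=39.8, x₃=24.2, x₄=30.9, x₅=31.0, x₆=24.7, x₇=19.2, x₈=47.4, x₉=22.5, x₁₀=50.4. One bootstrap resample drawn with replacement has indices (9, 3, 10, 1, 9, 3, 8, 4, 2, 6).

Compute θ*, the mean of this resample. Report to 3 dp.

θ* = 33.030

Resample values: 22.5, 24.2, 50.4, 43.7, 22.5, 24.2, 47.4, 30.9, 39.8, 24.7.
Mean = (22.5 + 24.2 + 50.4 + 43.7 + 22.5 + 24.2 + 47.4 + 30.9 + 39.8 + 24.7) / 10 = 330.30 / 10 = 33.030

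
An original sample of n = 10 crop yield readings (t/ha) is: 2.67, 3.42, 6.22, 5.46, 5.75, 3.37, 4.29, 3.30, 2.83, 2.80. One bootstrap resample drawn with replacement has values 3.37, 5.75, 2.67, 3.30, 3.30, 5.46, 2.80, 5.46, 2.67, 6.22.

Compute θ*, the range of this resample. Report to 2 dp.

Range = 6.22 − 2.67 = 3.55

θ* = 3.55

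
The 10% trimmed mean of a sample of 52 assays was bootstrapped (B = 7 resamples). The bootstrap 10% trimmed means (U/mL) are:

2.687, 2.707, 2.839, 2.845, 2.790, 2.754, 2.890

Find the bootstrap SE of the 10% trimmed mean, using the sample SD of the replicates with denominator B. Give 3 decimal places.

SE* = 0.070

Bootstrap SE is the standard deviation of the 7 replicate 10% trimmed means.
Mean of replicates: (2.687 + 2.707 + 2.839 + 2.845 + 2.790 + 2.754 + 2.890) / 7 = 19.5120 / 7 = 2.7874
Sum of squared deviations: (−0.1004)² + (−0.0804)² + (+0.0516)² + (+0.0576)² + (+0.0026)² + (−0.0334)² + (+0.1026)² = 0.0342
Variance = 0.0342 / 7 = 0.0049
SE* = √0.0049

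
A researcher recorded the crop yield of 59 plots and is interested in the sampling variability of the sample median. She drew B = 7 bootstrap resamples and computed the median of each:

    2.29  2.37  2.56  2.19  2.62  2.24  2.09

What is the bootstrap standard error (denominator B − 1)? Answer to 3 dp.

Bootstrap SE is the standard deviation of the 7 replicate medians.
Mean of replicates: (2.29 + 2.37 + 2.56 + 2.19 + 2.62 + 2.24 + 2.09) / 7 = 16.3600 / 7 = 2.3371
Sum of squared deviations: (−0.0471)² + (+0.0329)² + (+0.2229)² + (−0.1471)² + (+0.2829)² + (−0.0971)² + (−0.2471)² = 0.2251
Variance = 0.2251 / 6 = 0.0375
SE* = √0.0375

SE* = 0.194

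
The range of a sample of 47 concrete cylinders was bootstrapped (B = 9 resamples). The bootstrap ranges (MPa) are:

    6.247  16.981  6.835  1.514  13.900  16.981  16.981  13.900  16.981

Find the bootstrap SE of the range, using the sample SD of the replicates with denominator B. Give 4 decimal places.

Bootstrap SE is the standard deviation of the 9 replicate ranges.
Mean of replicates: (6.247 + 16.981 + 6.835 + 1.514 + 13.900 + 16.981 + 16.981 + 13.900 + 16.981) / 9 = 110.32000 / 9 = 12.25778
Sum of squared deviations: (−6.01078)² + (+4.72322)² + (−5.42278)² + (−10.74378)² + (+1.64222)² + (+4.72322)² + (+4.72322)² + (+1.64222)² + (+4.72322)² = 275.59383
Variance = 275.59383 / 9 = 30.62154
SE* = √30.62154

SE* = 5.5337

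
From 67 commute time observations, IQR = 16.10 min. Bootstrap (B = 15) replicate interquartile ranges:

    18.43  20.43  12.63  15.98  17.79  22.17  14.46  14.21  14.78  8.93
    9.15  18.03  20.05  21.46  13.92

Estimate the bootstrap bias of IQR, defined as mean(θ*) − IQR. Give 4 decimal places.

mean(θ*) = (18.43 + 20.43 + 12.63 + 15.98 + 17.79 + 22.17 + 14.46 + 14.21 + 14.78 + 8.93 + 9.15 + 18.03 + 20.05 + 21.46 + 13.92) / 15 = 16.16133
bias = 16.16133 − 16.10

bias = +0.0613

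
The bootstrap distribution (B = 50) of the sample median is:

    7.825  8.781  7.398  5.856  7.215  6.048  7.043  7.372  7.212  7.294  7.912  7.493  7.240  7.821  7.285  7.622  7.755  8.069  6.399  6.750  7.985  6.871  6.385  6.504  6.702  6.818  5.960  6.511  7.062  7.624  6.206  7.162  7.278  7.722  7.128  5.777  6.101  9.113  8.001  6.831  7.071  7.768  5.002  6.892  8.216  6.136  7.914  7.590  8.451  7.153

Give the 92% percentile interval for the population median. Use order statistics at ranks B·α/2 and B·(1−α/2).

Sorted replicates: 5.002, 5.777, 5.856, 5.960, 6.048, 6.101, 6.136, 6.206, 6.385, 6.399, 6.504, 6.511, 6.702, 6.750, 6.818, 6.831, 6.871, 6.892, 7.043, 7.062, 7.071, 7.128, 7.153, 7.162, 7.212, 7.215, 7.240, 7.278, 7.285, 7.294, 7.372, 7.398, 7.493, 7.590, 7.622, 7.624, 7.722, 7.755, 7.768, 7.821, 7.825, 7.912, 7.914, 7.985, 8.001, 8.069, 8.216, 8.451, 8.781, 9.113
α = 0.08; lower rank = 50 × 0.040 = 2; upper rank = 50 × 0.960 = 48.
The 2nd smallest replicate is 5.777; the 48th is 8.451.

(5.777, 8.451)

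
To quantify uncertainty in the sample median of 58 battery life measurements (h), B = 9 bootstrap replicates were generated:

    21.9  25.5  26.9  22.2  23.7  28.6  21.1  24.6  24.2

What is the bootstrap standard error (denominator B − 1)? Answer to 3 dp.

Bootstrap SE is the standard deviation of the 9 replicate medians.
Mean of replicates: (21.9 + 25.5 + 26.9 + 22.2 + 23.7 + 28.6 + 21.1 + 24.6 + 24.2) / 9 = 218.7000 / 9 = 24.3000
Sum of squared deviations: (−2.4000)² + (+1.2000)² + (+2.6000)² + (−2.1000)² + (−0.6000)² + (+4.3000)² + (−3.2000)² + (+0.3000)² + (−0.1000)² = 47.5600
Variance = 47.5600 / 8 = 5.9450
SE* = √5.9450

SE* = 2.438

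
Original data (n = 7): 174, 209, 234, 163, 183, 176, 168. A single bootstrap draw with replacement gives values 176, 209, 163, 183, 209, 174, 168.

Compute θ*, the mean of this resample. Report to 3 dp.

θ* = 183.143

Mean = (176 + 209 + 163 + 183 + 209 + 174 + 168) / 7 = 1282.0 / 7 = 183.143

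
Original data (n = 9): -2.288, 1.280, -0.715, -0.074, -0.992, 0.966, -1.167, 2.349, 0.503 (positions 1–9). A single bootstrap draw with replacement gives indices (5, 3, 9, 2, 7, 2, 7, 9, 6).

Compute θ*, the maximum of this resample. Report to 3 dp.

θ* = 1.280

Resample values: -0.992, -0.715, 0.503, 1.280, -1.167, 1.280, -1.167, 0.503, 0.966.
Maximum = 1.280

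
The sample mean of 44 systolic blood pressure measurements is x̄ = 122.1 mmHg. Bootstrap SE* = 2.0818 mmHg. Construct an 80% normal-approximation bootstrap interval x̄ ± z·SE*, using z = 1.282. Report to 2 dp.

(119.43, 124.77)

Margin = 1.282 × 2.0818 = 2.669
Interval: 122.1 ± 2.669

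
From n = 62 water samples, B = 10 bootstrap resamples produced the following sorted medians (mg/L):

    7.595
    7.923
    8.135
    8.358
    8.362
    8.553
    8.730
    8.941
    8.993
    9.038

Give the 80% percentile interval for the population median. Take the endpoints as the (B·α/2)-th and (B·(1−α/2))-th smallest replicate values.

(7.595, 8.993)

α = 0.20; lower rank = 10 × 0.100 = 1; upper rank = 10 × 0.900 = 9.
The 1st smallest replicate is 7.595; the 9th is 8.993.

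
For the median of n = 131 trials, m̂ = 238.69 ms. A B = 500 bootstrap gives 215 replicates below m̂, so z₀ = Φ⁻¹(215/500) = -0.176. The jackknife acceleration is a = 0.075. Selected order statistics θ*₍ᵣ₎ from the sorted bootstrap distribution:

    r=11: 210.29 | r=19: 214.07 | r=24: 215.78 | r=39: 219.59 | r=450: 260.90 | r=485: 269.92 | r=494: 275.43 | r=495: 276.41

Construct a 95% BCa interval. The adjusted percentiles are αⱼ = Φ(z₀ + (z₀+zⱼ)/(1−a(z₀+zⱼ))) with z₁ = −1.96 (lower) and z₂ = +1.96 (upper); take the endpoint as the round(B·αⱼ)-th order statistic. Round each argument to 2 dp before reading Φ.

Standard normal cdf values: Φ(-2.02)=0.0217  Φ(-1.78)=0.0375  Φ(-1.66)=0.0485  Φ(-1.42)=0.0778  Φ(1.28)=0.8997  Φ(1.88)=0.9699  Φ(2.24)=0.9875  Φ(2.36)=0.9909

(210.29, 269.92)

Lower: z₀ + z₁ = -0.176 + (-1.960) = -2.136; 1 − a(z₀+z₁) = 1 − (0.075)(-2.136) = 1.1602; argument = -0.176 + (-2.136)/1.1602 = -2.0171 → -2.02.
α₁ = Φ(-2.02) = 0.0217; rank = round(500 × 0.0217) = 11; θ*₍11₎ = 210.29.
Upper: z₀ + z₂ = 1.784; 1 − a(z₀+z₂) = 0.8662; argument = 1.8836 → 1.88; α₂ = 0.9699; rank = 485; θ*₍485₎ = 269.92.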